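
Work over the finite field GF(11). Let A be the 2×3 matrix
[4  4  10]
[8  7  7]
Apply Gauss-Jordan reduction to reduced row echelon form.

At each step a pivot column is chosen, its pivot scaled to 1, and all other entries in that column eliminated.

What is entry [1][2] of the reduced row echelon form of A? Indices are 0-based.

M[1][2] = 2

step 1: normalize row 0 (÷4) = (1, 1, 8)
  row 1: subtract 8×row0 = (0, 10, 9)
step 2: normalize row 1 (÷10) = (0, 1, 2)
  row 0: subtract 1×row1 = (1, 0, 6)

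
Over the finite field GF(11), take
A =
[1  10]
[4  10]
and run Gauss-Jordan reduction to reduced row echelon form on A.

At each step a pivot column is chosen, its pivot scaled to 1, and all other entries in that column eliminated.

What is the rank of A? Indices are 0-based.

rank = 2

[1] R0 /= 1  ⇒  (1, 10)
     R1 -= 4·R0  ⇒  (0, 3)
[2] R1 /= 3  ⇒  (0, 1)
     R0 -= 10·R1  ⇒  (1, 0)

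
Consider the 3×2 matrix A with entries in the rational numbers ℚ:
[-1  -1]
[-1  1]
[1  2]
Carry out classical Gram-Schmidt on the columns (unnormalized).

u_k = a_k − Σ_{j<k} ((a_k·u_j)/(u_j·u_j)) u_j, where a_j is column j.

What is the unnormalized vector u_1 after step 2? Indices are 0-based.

Step 1: u_0 = a_0 = (-1, -1, 1).
Step 2: u_1 = a_1 − (2/3)·u_0 = (-1/3, 5/3, 4/3).

u_1 = (-1/3, 5/3, 4/3)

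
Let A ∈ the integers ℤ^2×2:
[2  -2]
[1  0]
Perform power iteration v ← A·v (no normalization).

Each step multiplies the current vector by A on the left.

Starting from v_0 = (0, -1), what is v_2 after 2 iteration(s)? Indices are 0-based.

v_0 = (0, -1).
v_1 = A·v_0 = (2, 0).
v_2 = A·v_1 = (4, 2).

v_2 = (4, 2)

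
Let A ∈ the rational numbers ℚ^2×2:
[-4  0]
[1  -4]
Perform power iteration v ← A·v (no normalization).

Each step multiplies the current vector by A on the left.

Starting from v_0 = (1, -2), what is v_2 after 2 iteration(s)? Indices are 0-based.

v_2 = (16, -40)

v_0 = (1, -2).
v_1 = A·v_0 = (-4, 9).
v_2 = A·v_1 = (16, -40).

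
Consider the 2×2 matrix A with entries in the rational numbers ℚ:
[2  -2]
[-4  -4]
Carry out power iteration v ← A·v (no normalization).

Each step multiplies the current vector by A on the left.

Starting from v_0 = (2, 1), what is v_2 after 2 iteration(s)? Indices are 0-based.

v_0 = (2, 1).
v_1 = A·v_0 = (2, -12).
v_2 = A·v_1 = (28, 40).

v_2 = (28, 40)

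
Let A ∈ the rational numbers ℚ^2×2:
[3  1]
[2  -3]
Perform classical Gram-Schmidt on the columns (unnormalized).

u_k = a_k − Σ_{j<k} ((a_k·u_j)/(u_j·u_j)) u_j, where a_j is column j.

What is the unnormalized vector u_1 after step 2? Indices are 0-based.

Step 1: u_0 = a_0 = (3, 2).
Step 2: u_1 = a_1 − (-3/13)·u_0 = (22/13, -33/13).

u_1 = (22/13, -33/13)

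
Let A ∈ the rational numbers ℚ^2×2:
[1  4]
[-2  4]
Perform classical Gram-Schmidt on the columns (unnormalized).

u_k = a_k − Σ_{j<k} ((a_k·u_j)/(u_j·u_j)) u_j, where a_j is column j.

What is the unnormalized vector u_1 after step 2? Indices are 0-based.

u_1 = (24/5, 12/5)

Step 1: u_0 = a_0 = (1, -2).
Step 2: u_1 = a_1 − (-4/5)·u_0 = (24/5, 12/5).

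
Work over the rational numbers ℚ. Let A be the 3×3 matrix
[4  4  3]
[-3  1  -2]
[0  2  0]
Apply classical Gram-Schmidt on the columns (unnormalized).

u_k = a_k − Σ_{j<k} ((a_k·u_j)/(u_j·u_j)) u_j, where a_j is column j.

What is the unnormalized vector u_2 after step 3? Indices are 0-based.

u_2 = (3/89, 4/89, -8/89)

Step 1: u_0 = a_0 = (4, -3, 0).
Step 2: u_1 = a_1 − (13/25)·u_0 = (48/25, 64/25, 2).
Step 3: u_2 = a_2 − (18/25)·u_0 − (4/89)·u_1 = (3/89, 4/89, -8/89).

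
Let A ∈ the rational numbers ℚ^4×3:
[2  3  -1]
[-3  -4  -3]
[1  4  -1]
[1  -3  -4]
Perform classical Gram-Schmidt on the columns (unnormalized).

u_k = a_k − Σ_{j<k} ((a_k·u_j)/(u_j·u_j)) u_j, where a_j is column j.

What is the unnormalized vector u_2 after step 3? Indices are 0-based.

u_2 = (-594/389, -968/389, -1034/389, -682/389)

Step 1: u_0 = a_0 = (2, -3, 1, 1).
Step 2: u_1 = a_1 − (19/15)·u_0 = (7/15, -1/5, 41/15, -64/15).
Step 3: u_2 = a_2 − (2/15)·u_0 − (217/389)·u_1 = (-594/389, -968/389, -1034/389, -682/389).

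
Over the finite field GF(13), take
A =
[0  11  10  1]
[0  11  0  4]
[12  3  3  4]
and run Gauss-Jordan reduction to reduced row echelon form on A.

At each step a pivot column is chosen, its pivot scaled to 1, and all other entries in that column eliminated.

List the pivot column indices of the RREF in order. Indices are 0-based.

[1] R0 <-> R2
[1] R0 /= 12  ⇒  (1, 10, 10, 9)
[2] R1 /= 11  ⇒  (0, 1, 0, 11)
     R0 -= 10·R1  ⇒  (1, 0, 10, 3)
     R2 -= 11·R1  ⇒  (0, 0, 10, 10)
[3] R2 /= 10  ⇒  (0, 0, 1, 1)
     R0 -= 10·R2  ⇒  (1, 0, 0, 6)

pivot columns: 0, 1, 2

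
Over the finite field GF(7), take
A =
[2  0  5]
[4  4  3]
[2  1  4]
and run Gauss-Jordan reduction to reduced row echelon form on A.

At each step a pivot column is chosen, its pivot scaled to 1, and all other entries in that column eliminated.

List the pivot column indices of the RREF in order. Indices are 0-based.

pivot columns: 0, 1, 2

step 1: normalize row 0 (÷2) = (1, 0, 6)
  row 1: subtract 4×row0 = (0, 4, 0)
  row 2: subtract 2×row0 = (0, 1, 6)
step 2: normalize row 1 (÷4) = (0, 1, 0)
  row 2: subtract 1×row1 = (0, 0, 6)
step 3: normalize row 2 (÷6) = (0, 0, 1)
  row 0: subtract 6×row2 = (1, 0, 0)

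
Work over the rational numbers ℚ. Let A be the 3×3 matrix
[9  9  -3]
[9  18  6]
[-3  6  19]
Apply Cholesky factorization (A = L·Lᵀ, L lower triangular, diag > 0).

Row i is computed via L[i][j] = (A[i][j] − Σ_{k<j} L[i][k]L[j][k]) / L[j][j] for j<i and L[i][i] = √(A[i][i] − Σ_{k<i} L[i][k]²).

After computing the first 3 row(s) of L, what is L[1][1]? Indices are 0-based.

Step 1: L[0][0] = √(9) = 3.
  L[1][0] = (9) / L[0][0] = 3.
Step 2: L[1][1] = √(9) = 3.
  L[2][0] = (-3) / L[0][0] = -1.
  L[2][1] = (9) / L[1][1] = 3.
Step 3: L[2][2] = √(9) = 3.

L[1][1] = 3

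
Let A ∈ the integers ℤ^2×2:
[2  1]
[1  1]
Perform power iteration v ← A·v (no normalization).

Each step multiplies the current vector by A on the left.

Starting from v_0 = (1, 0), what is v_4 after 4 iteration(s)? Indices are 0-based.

v_0 = (1, 0).
v_1 = A·v_0 = (2, 1).
v_2 = A·v_1 = (5, 3).
v_3 = A·v_2 = (13, 8).
v_4 = A·v_3 = (34, 21).

v_4 = (34, 21)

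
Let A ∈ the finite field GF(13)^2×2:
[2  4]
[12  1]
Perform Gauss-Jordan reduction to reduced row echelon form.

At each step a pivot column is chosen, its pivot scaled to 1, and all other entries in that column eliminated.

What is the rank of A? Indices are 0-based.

rank = 2

step 1: normalize row 0 (÷2) = (1, 2)
  row 1: subtract 12×row0 = (0, 3)
step 2: normalize row 1 (÷3) = (0, 1)
  row 0: subtract 2×row1 = (1, 0)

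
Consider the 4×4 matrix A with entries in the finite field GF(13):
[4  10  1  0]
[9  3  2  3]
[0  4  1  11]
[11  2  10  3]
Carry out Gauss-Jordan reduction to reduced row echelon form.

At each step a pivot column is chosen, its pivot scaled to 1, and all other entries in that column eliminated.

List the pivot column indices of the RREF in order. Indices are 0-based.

[1] R0 /= 4  ⇒  (1, 9, 10, 0)
     R1 -= 9·R0  ⇒  (0, 0, 3, 3)
     R3 -= 11·R0  ⇒  (0, 7, 4, 3)
[2] R1 <-> R2
[2] R1 /= 4  ⇒  (0, 1, 10, 6)
     R0 -= 9·R1  ⇒  (1, 0, 11, 11)
     R3 -= 7·R1  ⇒  (0, 0, 12, 0)
[3] R2 /= 3  ⇒  (0, 0, 1, 1)
     R0 -= 11·R2  ⇒  (1, 0, 0, 0)
     R1 -= 10·R2  ⇒  (0, 1, 0, 9)
     R3 -= 12·R2  ⇒  (0, 0, 0, 1)
[4] R3 /= 1  ⇒  (0, 0, 0, 1)
     R1 -= 9·R3  ⇒  (0, 1, 0, 0)
     R2 -= 1·R3  ⇒  (0, 0, 1, 0)

pivot columns: 0, 1, 2, 3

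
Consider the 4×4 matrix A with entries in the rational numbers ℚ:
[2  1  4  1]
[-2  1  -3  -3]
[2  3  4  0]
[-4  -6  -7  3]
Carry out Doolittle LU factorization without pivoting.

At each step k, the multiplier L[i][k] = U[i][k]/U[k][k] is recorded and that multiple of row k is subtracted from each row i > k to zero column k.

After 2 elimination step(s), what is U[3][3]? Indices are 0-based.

[col 0] pivot 2
  R1 -= -1*R0 → (0, 2, 1, -2)  (L[1][0] := -1)
  R2 -= 1*R0 → (0, 2, 0, -1)  (L[2][0] := 1)
  R3 -= -2*R0 → (0, -4, 1, 5)  (L[3][0] := -2)
[col 1] pivot 2
  R2 -= 1*R1 → (0, 0, -1, 1)  (L[2][1] := 1)
  R3 -= -2*R1 → (0, 0, 3, 1)  (L[3][1] := -2)

U[3][3] = 1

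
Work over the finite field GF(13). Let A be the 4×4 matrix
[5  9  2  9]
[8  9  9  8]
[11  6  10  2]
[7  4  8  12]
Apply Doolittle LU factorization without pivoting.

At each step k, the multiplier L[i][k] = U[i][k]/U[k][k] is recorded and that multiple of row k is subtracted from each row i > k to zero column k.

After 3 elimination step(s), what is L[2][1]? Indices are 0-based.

L[2][1] = 4

[col 0] pivot 5
  R1 -= 12*R0 → (0, 5, 11, 4)  (L[1][0] := 12)
  R2 -= 10*R0 → (0, 7, 3, 3)  (L[2][0] := 10)
  R3 -= 4*R0 → (0, 7, 0, 2)  (L[3][0] := 4)
[col 1] pivot 5
  R2 -= 4*R1 → (0, 0, 11, 0)  (L[2][1] := 4)
  R3 -= 4*R1 → (0, 0, 8, 12)  (L[3][1] := 4)
[col 2] pivot 11
  R3 -= 9*R2 → (0, 0, 0, 12)  (L[3][2] := 9)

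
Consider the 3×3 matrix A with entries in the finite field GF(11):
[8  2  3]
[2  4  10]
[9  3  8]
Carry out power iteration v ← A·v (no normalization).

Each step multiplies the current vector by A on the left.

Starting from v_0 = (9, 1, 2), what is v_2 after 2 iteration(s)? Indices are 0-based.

v_0 = (9, 1, 2).
v_1 = A·v_0 = (3, 9, 1).
v_2 = A·v_1 = (1, 8, 7).

v_2 = (1, 8, 7)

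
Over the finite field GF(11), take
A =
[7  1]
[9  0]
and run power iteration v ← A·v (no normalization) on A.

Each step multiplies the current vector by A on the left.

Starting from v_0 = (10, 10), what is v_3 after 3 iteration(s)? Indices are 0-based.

v_0 = (10, 10).
v_1 = A·v_0 = (3, 2).
v_2 = A·v_1 = (1, 5).
v_3 = A·v_2 = (1, 9).

v_3 = (1, 9)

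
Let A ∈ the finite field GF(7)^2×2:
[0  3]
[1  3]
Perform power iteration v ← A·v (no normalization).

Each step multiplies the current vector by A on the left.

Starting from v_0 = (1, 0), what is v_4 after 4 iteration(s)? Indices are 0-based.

v_0 = (1, 0).
v_1 = A·v_0 = (0, 1).
v_2 = A·v_1 = (3, 3).
v_3 = A·v_2 = (2, 5).
v_4 = A·v_3 = (1, 3).

v_4 = (1, 3)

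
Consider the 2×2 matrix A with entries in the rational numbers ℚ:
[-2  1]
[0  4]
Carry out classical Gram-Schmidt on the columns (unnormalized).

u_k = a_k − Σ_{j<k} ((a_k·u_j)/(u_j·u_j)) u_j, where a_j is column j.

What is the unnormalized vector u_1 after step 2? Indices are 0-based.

Step 1: u_0 = a_0 = (-2, 0).
Step 2: u_1 = a_1 − (-1/2)·u_0 = (0, 4).

u_1 = (0, 4)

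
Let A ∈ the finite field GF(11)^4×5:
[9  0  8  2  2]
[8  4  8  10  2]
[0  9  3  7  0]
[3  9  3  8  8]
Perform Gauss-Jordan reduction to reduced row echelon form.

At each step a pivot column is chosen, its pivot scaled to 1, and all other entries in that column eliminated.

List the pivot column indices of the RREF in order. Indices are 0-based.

pivot columns: 0, 1, 2, 3

[1] R0 /= 9  ⇒  (1, 0, 7, 10, 10)
     R1 -= 8·R0  ⇒  (0, 4, 7, 7, 10)
     R3 -= 3·R0  ⇒  (0, 9, 4, 0, 0)
[2] R1 /= 4  ⇒  (0, 1, 10, 10, 8)
     R2 -= 9·R1  ⇒  (0, 0, 1, 5, 5)
     R3 -= 9·R1  ⇒  (0, 0, 2, 9, 5)
[3] R2 /= 1  ⇒  (0, 0, 1, 5, 5)
     R0 -= 7·R2  ⇒  (1, 0, 0, 8, 8)
     R1 -= 10·R2  ⇒  (0, 1, 0, 4, 2)
     R3 -= 2·R2  ⇒  (0, 0, 0, 10, 6)
[4] R3 /= 10  ⇒  (0, 0, 0, 1, 5)
     R0 -= 8·R3  ⇒  (1, 0, 0, 0, 1)
     R1 -= 4·R3  ⇒  (0, 1, 0, 0, 4)
     R2 -= 5·R3  ⇒  (0, 0, 1, 0, 2)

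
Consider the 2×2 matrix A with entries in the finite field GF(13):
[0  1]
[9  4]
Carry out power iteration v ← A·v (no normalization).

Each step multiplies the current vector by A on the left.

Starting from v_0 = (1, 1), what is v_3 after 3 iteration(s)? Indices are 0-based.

v_0 = (1, 1).
v_1 = A·v_0 = (1, 0).
v_2 = A·v_1 = (0, 9).
v_3 = A·v_2 = (9, 10).

v_3 = (9, 10)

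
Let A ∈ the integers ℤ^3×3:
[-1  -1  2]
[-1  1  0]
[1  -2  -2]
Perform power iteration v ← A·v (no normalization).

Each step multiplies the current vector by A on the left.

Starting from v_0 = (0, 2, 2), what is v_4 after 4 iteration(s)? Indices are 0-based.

v_4 = (-164, -28, 104)

v_0 = (0, 2, 2).
v_1 = A·v_0 = (2, 2, -8).
v_2 = A·v_1 = (-20, 0, 14).
v_3 = A·v_2 = (48, 20, -48).
v_4 = A·v_3 = (-164, -28, 104).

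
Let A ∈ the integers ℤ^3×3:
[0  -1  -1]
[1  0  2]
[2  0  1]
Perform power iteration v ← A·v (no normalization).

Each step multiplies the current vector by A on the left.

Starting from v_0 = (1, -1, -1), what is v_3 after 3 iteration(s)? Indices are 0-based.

v_3 = (-9, 10, 5)

v_0 = (1, -1, -1).
v_1 = A·v_0 = (2, -1, 1).
v_2 = A·v_1 = (0, 4, 5).
v_3 = A·v_2 = (-9, 10, 5).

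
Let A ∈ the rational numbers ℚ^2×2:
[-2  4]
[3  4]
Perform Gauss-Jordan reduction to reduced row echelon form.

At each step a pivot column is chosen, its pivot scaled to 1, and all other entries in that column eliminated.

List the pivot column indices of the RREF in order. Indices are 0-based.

[1] R0 /= -2  ⇒  (1, -2)
     R1 -= 3·R0  ⇒  (0, 10)
[2] R1 /= 10  ⇒  (0, 1)
     R0 -= -2·R1  ⇒  (1, 0)

pivot columns: 0, 1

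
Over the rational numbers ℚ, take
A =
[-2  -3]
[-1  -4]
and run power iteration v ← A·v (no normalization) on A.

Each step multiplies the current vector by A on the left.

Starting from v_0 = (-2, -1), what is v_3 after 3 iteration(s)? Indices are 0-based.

v_3 = (157, 156)

v_0 = (-2, -1).
v_1 = A·v_0 = (7, 6).
v_2 = A·v_1 = (-32, -31).
v_3 = A·v_2 = (157, 156).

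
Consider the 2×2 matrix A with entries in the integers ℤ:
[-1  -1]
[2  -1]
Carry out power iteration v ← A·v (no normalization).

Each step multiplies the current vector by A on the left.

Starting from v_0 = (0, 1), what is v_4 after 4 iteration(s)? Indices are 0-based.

v_0 = (0, 1).
v_1 = A·v_0 = (-1, -1).
v_2 = A·v_1 = (2, -1).
v_3 = A·v_2 = (-1, 5).
v_4 = A·v_3 = (-4, -7).

v_4 = (-4, -7)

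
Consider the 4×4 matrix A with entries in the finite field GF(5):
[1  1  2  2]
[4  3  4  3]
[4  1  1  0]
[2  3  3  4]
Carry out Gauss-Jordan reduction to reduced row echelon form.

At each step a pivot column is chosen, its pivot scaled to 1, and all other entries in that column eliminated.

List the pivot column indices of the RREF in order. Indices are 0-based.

pivot columns: 0, 1, 3

[1] R0 /= 1  ⇒  (1, 1, 2, 2)
     R1 -= 4·R0  ⇒  (0, 4, 1, 0)
     R2 -= 4·R0  ⇒  (0, 2, 3, 2)
     R3 -= 2·R0  ⇒  (0, 1, 4, 0)
[2] R1 /= 4  ⇒  (0, 1, 4, 0)
     R0 -= 1·R1  ⇒  (1, 0, 3, 2)
     R2 -= 2·R1  ⇒  (0, 0, 0, 2)
     R3 -= 1·R1  ⇒  (0, 0, 0, 0)
column 2 empty below row 2
[3] R2 /= 2  ⇒  (0, 0, 0, 1)
     R0 -= 2·R2  ⇒  (1, 0, 3, 0)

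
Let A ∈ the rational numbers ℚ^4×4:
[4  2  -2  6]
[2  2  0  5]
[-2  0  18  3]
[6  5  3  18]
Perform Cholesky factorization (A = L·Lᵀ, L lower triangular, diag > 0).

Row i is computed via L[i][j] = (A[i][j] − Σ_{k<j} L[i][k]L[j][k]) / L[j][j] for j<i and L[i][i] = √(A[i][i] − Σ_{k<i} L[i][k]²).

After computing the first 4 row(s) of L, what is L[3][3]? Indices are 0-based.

L[3][3] = 2

Step 1: L[0][0] = √(4) = 2.
  L[1][0] = (2) / L[0][0] = 1.
Step 2: L[1][1] = √(1) = 1.
  L[2][0] = (-2) / L[0][0] = -1.
  L[2][1] = (1) / L[1][1] = 1.
Step 3: L[2][2] = √(16) = 4.
  L[3][0] = (6) / L[0][0] = 3.
  L[3][1] = (2) / L[1][1] = 2.
  L[3][2] = (4) / L[2][2] = 1.
Step 4: L[3][3] = √(4) = 2.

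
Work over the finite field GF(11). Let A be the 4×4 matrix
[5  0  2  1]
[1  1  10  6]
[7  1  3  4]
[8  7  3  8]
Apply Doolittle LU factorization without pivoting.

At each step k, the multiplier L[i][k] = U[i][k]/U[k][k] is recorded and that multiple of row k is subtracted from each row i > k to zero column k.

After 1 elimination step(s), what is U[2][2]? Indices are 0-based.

U[2][2] = 9

Step 1: pivot at (0,0) is 5.
  row1 ← row1 − (9)·row0  ⇒  L[1][0]=9, U row1=(0, 1, 3, 8)
  row2 ← row2 − (8)·row0  ⇒  L[2][0]=8, U row2=(0, 1, 9, 7)
  row3 ← row3 − (6)·row0  ⇒  L[3][0]=6, U row3=(0, 7, 2, 2)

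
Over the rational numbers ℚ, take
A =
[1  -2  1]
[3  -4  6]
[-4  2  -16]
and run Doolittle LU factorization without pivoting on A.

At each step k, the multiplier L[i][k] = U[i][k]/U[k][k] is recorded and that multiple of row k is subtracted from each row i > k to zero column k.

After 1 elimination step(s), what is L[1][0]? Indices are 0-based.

k=0: U[0][0]=1
  eliminate (1,0): mult=3, new row 1: (0, 2, 3); set L[1][0]=3
  eliminate (2,0): mult=-4, new row 2: (0, -6, -12); set L[2][0]=-4

L[1][0] = 3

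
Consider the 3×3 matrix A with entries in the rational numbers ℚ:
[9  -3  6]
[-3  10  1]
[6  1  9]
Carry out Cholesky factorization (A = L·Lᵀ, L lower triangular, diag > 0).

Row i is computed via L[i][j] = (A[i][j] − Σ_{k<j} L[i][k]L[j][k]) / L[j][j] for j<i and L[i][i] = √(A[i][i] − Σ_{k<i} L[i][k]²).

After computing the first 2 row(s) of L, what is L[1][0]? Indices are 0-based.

Step 1: L[0][0] = √(9) = 3.
  L[1][0] = (-3) / L[0][0] = -1.
Step 2: L[1][1] = √(9) = 3.

L[1][0] = -1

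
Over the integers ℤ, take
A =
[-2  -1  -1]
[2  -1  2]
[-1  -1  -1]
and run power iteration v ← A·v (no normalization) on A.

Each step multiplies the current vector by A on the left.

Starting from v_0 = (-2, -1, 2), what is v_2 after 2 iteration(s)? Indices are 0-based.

v_2 = (-8, 7, -5)

v_0 = (-2, -1, 2).
v_1 = A·v_0 = (3, 1, 1).
v_2 = A·v_1 = (-8, 7, -5).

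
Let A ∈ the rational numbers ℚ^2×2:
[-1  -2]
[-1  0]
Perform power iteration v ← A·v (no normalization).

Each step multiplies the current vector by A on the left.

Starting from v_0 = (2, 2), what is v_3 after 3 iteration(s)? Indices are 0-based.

v_3 = (-22, -10)

v_0 = (2, 2).
v_1 = A·v_0 = (-6, -2).
v_2 = A·v_1 = (10, 6).
v_3 = A·v_2 = (-22, -10).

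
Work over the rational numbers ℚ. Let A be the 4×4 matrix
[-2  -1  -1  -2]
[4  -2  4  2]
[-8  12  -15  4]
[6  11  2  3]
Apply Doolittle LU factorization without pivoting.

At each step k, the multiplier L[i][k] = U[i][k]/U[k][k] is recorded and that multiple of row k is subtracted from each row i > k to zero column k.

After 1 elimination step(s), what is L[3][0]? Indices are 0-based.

k=0: U[0][0]=-2
  eliminate (1,0): mult=-2, new row 1: (0, -4, 2, -2); set L[1][0]=-2
  eliminate (2,0): mult=4, new row 2: (0, 16, -11, 12); set L[2][0]=4
  eliminate (3,0): mult=-3, new row 3: (0, 8, -1, -3); set L[3][0]=-3

L[3][0] = -3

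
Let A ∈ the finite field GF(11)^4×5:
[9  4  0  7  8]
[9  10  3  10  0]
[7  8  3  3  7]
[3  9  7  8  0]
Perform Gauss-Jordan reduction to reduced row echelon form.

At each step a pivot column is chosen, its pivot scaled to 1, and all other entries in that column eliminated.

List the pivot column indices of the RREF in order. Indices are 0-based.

pivot columns: 0, 1, 2, 4

[1] R0 /= 9  ⇒  (1, 9, 0, 2, 7)
     R1 -= 9·R0  ⇒  (0, 6, 3, 3, 3)
     R2 -= 7·R0  ⇒  (0, 0, 3, 0, 2)
     R3 -= 3·R0  ⇒  (0, 4, 7, 2, 1)
[2] R1 /= 6  ⇒  (0, 1, 6, 6, 6)
     R0 -= 9·R1  ⇒  (1, 0, 1, 3, 8)
     R3 -= 4·R1  ⇒  (0, 0, 5, 0, 10)
[3] R2 /= 3  ⇒  (0, 0, 1, 0, 8)
     R0 -= 1·R2  ⇒  (1, 0, 0, 3, 0)
     R1 -= 6·R2  ⇒  (0, 1, 0, 6, 2)
     R3 -= 5·R2  ⇒  (0, 0, 0, 0, 3)
column 3 empty below row 3
[4] R3 /= 3  ⇒  (0, 0, 0, 0, 1)
     R1 -= 2·R3  ⇒  (0, 1, 0, 6, 0)
     R2 -= 8·R3  ⇒  (0, 0, 1, 0, 0)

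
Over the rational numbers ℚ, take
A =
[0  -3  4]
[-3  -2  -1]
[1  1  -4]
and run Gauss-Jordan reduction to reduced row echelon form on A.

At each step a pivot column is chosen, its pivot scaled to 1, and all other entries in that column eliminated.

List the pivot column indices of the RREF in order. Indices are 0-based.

[1] R0 <-> R1
[1] R0 /= -3  ⇒  (1, 2/3, 1/3)
     R2 -= 1·R0  ⇒  (0, 1/3, -13/3)
[2] R1 /= -3  ⇒  (0, 1, -4/3)
     R0 -= 2/3·R1  ⇒  (1, 0, 11/9)
     R2 -= 1/3·R1  ⇒  (0, 0, -35/9)
[3] R2 /= -35/9  ⇒  (0, 0, 1)
     R0 -= 11/9·R2  ⇒  (1, 0, 0)
     R1 -= -4/3·R2  ⇒  (0, 1, 0)

pivot columns: 0, 1, 2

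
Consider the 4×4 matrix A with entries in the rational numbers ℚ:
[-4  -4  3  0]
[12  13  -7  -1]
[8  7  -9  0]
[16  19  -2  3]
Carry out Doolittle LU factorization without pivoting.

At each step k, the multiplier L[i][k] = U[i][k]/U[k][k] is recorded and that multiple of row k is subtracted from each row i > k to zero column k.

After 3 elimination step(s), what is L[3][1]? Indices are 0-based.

k=0: U[0][0]=-4
  eliminate (1,0): mult=-3, new row 1: (0, 1, 2, -1); set L[1][0]=-3
  eliminate (2,0): mult=-2, new row 2: (0, -1, -3, 0); set L[2][0]=-2
  eliminate (3,0): mult=-4, new row 3: (0, 3, 10, 3); set L[3][0]=-4
k=1: U[1][1]=1
  eliminate (2,1): mult=-1, new row 2: (0, 0, -1, -1); set L[2][1]=-1
  eliminate (3,1): mult=3, new row 3: (0, 0, 4, 6); set L[3][1]=3
k=2: U[2][2]=-1
  eliminate (3,2): mult=-4, new row 3: (0, 0, 0, 2); set L[3][2]=-4

L[3][1] = 3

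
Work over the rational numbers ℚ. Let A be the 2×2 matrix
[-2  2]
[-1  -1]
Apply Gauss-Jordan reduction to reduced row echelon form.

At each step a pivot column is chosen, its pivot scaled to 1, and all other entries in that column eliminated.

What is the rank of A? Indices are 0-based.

rank = 2

step 1: normalize row 0 (÷-2) = (1, -1)
  row 1: subtract -1×row0 = (0, -2)
step 2: normalize row 1 (÷-2) = (0, 1)
  row 0: subtract -1×row1 = (1, 0)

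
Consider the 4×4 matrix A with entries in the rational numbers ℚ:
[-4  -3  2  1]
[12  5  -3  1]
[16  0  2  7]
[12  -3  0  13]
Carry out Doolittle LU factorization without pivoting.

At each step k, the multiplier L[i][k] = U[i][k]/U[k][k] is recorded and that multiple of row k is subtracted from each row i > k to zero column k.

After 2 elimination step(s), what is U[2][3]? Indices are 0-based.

Step 1: pivot at (0,0) is -4.
  row1 ← row1 − (-3)·row0  ⇒  L[1][0]=-3, U row1=(0, -4, 3, 4)
  row2 ← row2 − (-4)·row0  ⇒  L[2][0]=-4, U row2=(0, -12, 10, 11)
  row3 ← row3 − (-3)·row0  ⇒  L[3][0]=-3, U row3=(0, -12, 6, 16)
Step 2: pivot at (1,1) is -4.
  row2 ← row2 − (3)·row1  ⇒  L[2][1]=3, U row2=(0, 0, 1, -1)
  row3 ← row3 − (3)·row1  ⇒  L[3][1]=3, U row3=(0, 0, -3, 4)

U[2][3] = -1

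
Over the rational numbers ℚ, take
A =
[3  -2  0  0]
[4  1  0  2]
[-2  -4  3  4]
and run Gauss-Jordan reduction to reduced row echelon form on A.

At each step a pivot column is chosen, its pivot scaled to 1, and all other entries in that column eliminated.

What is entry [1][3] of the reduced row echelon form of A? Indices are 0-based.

[1] R0 /= 3  ⇒  (1, -2/3, 0, 0)
     R1 -= 4·R0  ⇒  (0, 11/3, 0, 2)
     R2 -= -2·R0  ⇒  (0, -16/3, 3, 4)
[2] R1 /= 11/3  ⇒  (0, 1, 0, 6/11)
     R0 -= -2/3·R1  ⇒  (1, 0, 0, 4/11)
     R2 -= -16/3·R1  ⇒  (0, 0, 3, 76/11)
[3] R2 /= 3  ⇒  (0, 0, 1, 76/33)

M[1][3] = 6/11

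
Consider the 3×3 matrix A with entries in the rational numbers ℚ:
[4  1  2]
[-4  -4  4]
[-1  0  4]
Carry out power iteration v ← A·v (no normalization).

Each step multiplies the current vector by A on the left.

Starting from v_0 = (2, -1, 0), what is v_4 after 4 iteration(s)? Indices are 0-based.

v_0 = (2, -1, 0).
v_1 = A·v_0 = (7, -4, -2).
v_2 = A·v_1 = (20, -20, -15).
v_3 = A·v_2 = (30, -60, -80).
v_4 = A·v_3 = (-100, -200, -350).

v_4 = (-100, -200, -350)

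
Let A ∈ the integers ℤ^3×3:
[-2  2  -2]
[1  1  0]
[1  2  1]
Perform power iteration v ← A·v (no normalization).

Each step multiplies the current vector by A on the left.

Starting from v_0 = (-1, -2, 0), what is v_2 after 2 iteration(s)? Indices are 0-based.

v_0 = (-1, -2, 0).
v_1 = A·v_0 = (-2, -3, -5).
v_2 = A·v_1 = (8, -5, -13).

v_2 = (8, -5, -13)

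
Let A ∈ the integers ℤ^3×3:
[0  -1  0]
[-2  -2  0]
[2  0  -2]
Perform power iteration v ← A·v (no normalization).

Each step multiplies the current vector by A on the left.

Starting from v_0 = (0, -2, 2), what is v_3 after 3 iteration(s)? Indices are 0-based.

v_0 = (0, -2, 2).
v_1 = A·v_0 = (2, 4, -4).
v_2 = A·v_1 = (-4, -12, 12).
v_3 = A·v_2 = (12, 32, -32).

v_3 = (12, 32, -32)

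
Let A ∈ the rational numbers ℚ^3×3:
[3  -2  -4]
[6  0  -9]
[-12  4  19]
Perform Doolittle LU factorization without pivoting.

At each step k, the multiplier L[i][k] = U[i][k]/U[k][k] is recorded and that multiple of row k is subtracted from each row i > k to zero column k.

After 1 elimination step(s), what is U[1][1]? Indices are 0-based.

U[1][1] = 4

Step 1: pivot at (0,0) is 3.
  row1 ← row1 − (2)·row0  ⇒  L[1][0]=2, U row1=(0, 4, -1)
  row2 ← row2 − (-4)·row0  ⇒  L[2][0]=-4, U row2=(0, -4, 3)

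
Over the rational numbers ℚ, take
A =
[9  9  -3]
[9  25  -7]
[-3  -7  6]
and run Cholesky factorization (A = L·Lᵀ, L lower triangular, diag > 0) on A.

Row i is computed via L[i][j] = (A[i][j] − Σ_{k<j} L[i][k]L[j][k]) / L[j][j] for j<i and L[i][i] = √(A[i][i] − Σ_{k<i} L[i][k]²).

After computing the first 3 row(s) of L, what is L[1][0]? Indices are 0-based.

Step 1: L[0][0] = √(9) = 3.
  L[1][0] = (9) / L[0][0] = 3.
Step 2: L[1][1] = √(16) = 4.
  L[2][0] = (-3) / L[0][0] = -1.
  L[2][1] = (-4) / L[1][1] = -1.
Step 3: L[2][2] = √(4) = 2.

L[1][0] = 3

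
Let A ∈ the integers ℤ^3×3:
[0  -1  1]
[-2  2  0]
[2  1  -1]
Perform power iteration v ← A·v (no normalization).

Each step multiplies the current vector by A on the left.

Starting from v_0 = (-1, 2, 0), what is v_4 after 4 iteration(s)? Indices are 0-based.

v_4 = (-42, 116, 14)

v_0 = (-1, 2, 0).
v_1 = A·v_0 = (-2, 6, 0).
v_2 = A·v_1 = (-6, 16, 2).
v_3 = A·v_2 = (-14, 44, 2).
v_4 = A·v_3 = (-42, 116, 14).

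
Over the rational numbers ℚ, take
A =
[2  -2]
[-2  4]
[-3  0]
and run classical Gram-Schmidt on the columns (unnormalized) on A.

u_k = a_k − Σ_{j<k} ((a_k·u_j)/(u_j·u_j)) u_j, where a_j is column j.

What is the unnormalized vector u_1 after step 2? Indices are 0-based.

u_1 = (-10/17, 44/17, -36/17)

Step 1: u_0 = a_0 = (2, -2, -3).
Step 2: u_1 = a_1 − (-12/17)·u_0 = (-10/17, 44/17, -36/17).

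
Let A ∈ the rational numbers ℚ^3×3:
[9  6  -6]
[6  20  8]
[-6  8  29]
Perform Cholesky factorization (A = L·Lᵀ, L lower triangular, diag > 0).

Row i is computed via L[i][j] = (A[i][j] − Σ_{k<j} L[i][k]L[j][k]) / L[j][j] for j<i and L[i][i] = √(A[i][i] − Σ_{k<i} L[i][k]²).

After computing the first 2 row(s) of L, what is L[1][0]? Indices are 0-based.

L[1][0] = 2

Step 1: L[0][0] = √(9) = 3.
  L[1][0] = (6) / L[0][0] = 2.
Step 2: L[1][1] = √(16) = 4.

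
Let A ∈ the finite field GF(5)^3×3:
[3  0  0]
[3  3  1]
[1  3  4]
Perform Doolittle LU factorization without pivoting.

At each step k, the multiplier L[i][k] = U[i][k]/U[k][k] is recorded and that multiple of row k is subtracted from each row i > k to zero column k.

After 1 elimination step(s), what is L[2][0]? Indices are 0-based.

Step 1: pivot at (0,0) is 3.
  row1 ← row1 − (1)·row0  ⇒  L[1][0]=1, U row1=(0, 3, 1)
  row2 ← row2 − (2)·row0  ⇒  L[2][0]=2, U row2=(0, 3, 4)

L[2][0] = 2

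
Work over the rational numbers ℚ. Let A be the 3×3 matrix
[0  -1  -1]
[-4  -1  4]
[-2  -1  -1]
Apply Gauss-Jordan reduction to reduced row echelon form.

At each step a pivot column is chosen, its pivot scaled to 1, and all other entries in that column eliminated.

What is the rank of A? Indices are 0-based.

rank = 3

pivot(0,0): swap R0↔R1
pivot(0,0)=-4: scale R0 → (1, 1/4, -1)
  clear (2,0): R2 −= (-2)R0 → (0, -1/2, -3)
pivot(1,1)=-1: scale R1 → (0, 1, 1)
  clear (0,1): R0 −= (1/4)R1 → (1, 0, -5/4)
  clear (2,1): R2 −= (-1/2)R1 → (0, 0, -5/2)
pivot(2,2)=-5/2: scale R2 → (0, 0, 1)
  clear (0,2): R0 −= (-5/4)R2 → (1, 0, 0)
  clear (1,2): R1 −= (1)R2 → (0, 1, 0)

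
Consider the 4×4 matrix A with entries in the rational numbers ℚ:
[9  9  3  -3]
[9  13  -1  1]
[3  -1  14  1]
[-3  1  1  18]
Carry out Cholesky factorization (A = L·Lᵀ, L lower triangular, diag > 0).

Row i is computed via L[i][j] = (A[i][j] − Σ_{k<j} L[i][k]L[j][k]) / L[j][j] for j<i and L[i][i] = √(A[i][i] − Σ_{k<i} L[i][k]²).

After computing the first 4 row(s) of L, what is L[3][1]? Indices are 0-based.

L[3][1] = 2

Step 1: L[0][0] = √(9) = 3.
  L[1][0] = (9) / L[0][0] = 3.
Step 2: L[1][1] = √(4) = 2.
  L[2][0] = (3) / L[0][0] = 1.
  L[2][1] = (-4) / L[1][1] = -2.
Step 3: L[2][2] = √(9) = 3.
  L[3][0] = (-3) / L[0][0] = -1.
  L[3][1] = (4) / L[1][1] = 2.
  L[3][2] = (6) / L[2][2] = 2.
Step 4: L[3][3] = √(9) = 3.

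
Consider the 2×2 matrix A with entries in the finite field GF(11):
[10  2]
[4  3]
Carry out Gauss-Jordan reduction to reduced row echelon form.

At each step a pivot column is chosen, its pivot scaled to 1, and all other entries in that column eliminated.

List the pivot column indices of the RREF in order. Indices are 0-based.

[1] R0 /= 10  ⇒  (1, 9)
     R1 -= 4·R0  ⇒  (0, 0)
column 1 empty below row 1

pivot columns: 0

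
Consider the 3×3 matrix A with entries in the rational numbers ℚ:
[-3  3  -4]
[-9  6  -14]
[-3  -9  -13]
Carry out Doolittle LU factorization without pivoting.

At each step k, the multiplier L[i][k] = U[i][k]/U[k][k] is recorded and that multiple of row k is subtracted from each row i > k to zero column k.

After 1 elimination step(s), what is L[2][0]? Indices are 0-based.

L[2][0] = 1

k=0: U[0][0]=-3
  eliminate (1,0): mult=3, new row 1: (0, -3, -2); set L[1][0]=3
  eliminate (2,0): mult=1, new row 2: (0, -12, -9); set L[2][0]=1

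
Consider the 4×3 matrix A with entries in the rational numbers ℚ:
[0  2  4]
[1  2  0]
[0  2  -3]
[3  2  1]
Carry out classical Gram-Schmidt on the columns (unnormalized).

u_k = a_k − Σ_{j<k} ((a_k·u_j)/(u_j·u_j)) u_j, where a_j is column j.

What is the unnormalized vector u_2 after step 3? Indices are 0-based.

u_2 = (11/3, -1/2, -10/3, 1/6)

Step 1: u_0 = a_0 = (0, 1, 0, 3).
Step 2: u_1 = a_1 − (4/5)·u_0 = (2, 6/5, 2, -2/5).
Step 3: u_2 = a_2 − (3/10)·u_0 − (1/6)·u_1 = (11/3, -1/2, -10/3, 1/6).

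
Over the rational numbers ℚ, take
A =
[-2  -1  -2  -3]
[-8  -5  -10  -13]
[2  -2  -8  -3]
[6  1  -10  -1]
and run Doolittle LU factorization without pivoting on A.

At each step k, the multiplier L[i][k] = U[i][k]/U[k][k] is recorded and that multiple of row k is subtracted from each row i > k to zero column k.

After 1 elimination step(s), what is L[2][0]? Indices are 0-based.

L[2][0] = -1

Step 1: pivot at (0,0) is -2.
  row1 ← row1 − (4)·row0  ⇒  L[1][0]=4, U row1=(0, -1, -2, -1)
  row2 ← row2 − (-1)·row0  ⇒  L[2][0]=-1, U row2=(0, -3, -10, -6)
  row3 ← row3 − (-3)·row0  ⇒  L[3][0]=-3, U row3=(0, -2, -16, -10)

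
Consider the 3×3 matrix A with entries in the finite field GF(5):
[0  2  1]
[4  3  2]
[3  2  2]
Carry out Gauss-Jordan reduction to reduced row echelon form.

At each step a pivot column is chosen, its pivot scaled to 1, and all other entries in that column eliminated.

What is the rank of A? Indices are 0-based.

step 1: exchange rows 0,1
step 1: normalize row 0 (÷4) = (1, 2, 3)
  row 2: subtract 3×row0 = (0, 1, 3)
step 2: normalize row 1 (÷2) = (0, 1, 3)
  row 0: subtract 2×row1 = (1, 0, 2)
  row 2: subtract 1×row1 = (0, 0, 0)
skip col 2 (zero from row 2)

rank = 2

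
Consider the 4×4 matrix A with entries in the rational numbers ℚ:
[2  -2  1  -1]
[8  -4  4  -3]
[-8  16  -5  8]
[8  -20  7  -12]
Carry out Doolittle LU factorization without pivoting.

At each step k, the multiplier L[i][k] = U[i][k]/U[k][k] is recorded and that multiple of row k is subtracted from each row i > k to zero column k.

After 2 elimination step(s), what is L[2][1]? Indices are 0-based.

L[2][1] = 2

k=0: U[0][0]=2
  eliminate (1,0): mult=4, new row 1: (0, 4, 0, 1); set L[1][0]=4
  eliminate (2,0): mult=-4, new row 2: (0, 8, -1, 4); set L[2][0]=-4
  eliminate (3,0): mult=4, new row 3: (0, -12, 3, -8); set L[3][0]=4
k=1: U[1][1]=4
  eliminate (2,1): mult=2, new row 2: (0, 0, -1, 2); set L[2][1]=2
  eliminate (3,1): mult=-3, new row 3: (0, 0, 3, -5); set L[3][1]=-3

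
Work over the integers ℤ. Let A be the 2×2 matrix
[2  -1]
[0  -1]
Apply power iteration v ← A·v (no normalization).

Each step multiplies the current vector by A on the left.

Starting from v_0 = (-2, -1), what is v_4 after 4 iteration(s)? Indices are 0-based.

v_4 = (-27, -1)

v_0 = (-2, -1).
v_1 = A·v_0 = (-3, 1).
v_2 = A·v_1 = (-7, -1).
v_3 = A·v_2 = (-13, 1).
v_4 = A·v_3 = (-27, -1).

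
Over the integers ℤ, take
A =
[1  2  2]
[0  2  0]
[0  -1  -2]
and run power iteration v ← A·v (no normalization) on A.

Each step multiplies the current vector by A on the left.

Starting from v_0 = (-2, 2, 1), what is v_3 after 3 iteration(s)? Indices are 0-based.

v_0 = (-2, 2, 1).
v_1 = A·v_0 = (4, 4, -4).
v_2 = A·v_1 = (4, 8, 4).
v_3 = A·v_2 = (28, 16, -16).

v_3 = (28, 16, -16)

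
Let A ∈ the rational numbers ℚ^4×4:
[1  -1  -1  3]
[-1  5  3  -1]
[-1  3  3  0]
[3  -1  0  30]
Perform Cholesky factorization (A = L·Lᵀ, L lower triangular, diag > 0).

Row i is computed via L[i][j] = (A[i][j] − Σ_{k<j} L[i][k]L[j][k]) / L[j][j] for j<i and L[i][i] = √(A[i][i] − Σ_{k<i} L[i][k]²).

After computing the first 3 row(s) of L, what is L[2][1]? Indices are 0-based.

Step 1: L[0][0] = √(1) = 1.
  L[1][0] = (-1) / L[0][0] = -1.
Step 2: L[1][1] = √(4) = 2.
  L[2][0] = (-1) / L[0][0] = -1.
  L[2][1] = (2) / L[1][1] = 1.
Step 3: L[2][2] = √(1) = 1.

L[2][1] = 1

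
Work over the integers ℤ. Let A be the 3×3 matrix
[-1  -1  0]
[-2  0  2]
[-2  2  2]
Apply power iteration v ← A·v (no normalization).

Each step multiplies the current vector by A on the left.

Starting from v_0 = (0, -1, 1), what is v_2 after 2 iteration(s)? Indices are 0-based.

v_2 = (-3, -2, 2)

v_0 = (0, -1, 1).
v_1 = A·v_0 = (1, 2, 0).
v_2 = A·v_1 = (-3, -2, 2).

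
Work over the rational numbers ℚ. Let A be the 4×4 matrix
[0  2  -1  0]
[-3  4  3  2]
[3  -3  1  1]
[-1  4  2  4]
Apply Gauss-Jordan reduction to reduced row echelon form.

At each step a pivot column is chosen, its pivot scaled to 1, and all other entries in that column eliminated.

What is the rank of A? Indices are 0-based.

rank = 4

[1] R0 <-> R1
[1] R0 /= -3  ⇒  (1, -4/3, -1, -2/3)
     R2 -= 3·R0  ⇒  (0, 1, 4, 3)
     R3 -= -1·R0  ⇒  (0, 8/3, 1, 10/3)
[2] R1 /= 2  ⇒  (0, 1, -1/2, 0)
     R0 -= -4/3·R1  ⇒  (1, 0, -5/3, -2/3)
     R2 -= 1·R1  ⇒  (0, 0, 9/2, 3)
     R3 -= 8/3·R1  ⇒  (0, 0, 7/3, 10/3)
[3] R2 /= 9/2  ⇒  (0, 0, 1, 2/3)
     R0 -= -5/3·R2  ⇒  (1, 0, 0, 4/9)
     R1 -= -1/2·R2  ⇒  (0, 1, 0, 1/3)
     R3 -= 7/3·R2  ⇒  (0, 0, 0, 16/9)
[4] R3 /= 16/9  ⇒  (0, 0, 0, 1)
     R0 -= 4/9·R3  ⇒  (1, 0, 0, 0)
     R1 -= 1/3·R3  ⇒  (0, 1, 0, 0)
     R2 -= 2/3·R3  ⇒  (0, 0, 1, 0)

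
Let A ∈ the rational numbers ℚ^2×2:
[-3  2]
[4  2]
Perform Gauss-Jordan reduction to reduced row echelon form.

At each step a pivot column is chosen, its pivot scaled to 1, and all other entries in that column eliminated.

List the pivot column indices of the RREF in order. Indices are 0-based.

pivot columns: 0, 1

step 1: normalize row 0 (÷-3) = (1, -2/3)
  row 1: subtract 4×row0 = (0, 14/3)
step 2: normalize row 1 (÷14/3) = (0, 1)
  row 0: subtract -2/3×row1 = (1, 0)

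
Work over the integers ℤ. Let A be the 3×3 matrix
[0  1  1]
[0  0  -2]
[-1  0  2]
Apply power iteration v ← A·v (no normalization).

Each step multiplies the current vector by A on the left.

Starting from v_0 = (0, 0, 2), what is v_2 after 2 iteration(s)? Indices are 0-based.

v_2 = (0, -8, 6)

v_0 = (0, 0, 2).
v_1 = A·v_0 = (2, -4, 4).
v_2 = A·v_1 = (0, -8, 6).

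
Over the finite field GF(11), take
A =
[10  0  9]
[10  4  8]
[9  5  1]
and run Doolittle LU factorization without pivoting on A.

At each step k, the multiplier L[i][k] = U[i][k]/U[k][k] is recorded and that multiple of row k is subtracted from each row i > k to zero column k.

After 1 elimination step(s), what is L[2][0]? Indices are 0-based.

Step 1: pivot at (0,0) is 10.
  row1 ← row1 − (1)·row0  ⇒  L[1][0]=1, U row1=(0, 4, 10)
  row2 ← row2 − (2)·row0  ⇒  L[2][0]=2, U row2=(0, 5, 5)

L[2][0] = 2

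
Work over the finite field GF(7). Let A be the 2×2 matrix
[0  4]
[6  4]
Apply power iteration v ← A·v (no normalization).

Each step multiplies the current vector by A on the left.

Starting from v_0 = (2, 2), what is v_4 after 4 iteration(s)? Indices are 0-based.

v_4 = (6, 5)

v_0 = (2, 2).
v_1 = A·v_0 = (1, 6).
v_2 = A·v_1 = (3, 2).
v_3 = A·v_2 = (1, 5).
v_4 = A·v_3 = (6, 5).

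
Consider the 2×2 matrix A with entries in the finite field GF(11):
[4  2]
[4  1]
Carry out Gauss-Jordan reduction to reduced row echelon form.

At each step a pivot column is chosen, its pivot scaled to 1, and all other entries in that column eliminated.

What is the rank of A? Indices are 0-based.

step 1: normalize row 0 (÷4) = (1, 6)
  row 1: subtract 4×row0 = (0, 10)
step 2: normalize row 1 (÷10) = (0, 1)
  row 0: subtract 6×row1 = (1, 0)

rank = 2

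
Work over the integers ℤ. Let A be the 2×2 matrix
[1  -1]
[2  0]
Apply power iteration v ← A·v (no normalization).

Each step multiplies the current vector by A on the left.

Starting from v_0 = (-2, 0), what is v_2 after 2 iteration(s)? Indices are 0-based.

v_0 = (-2, 0).
v_1 = A·v_0 = (-2, -4).
v_2 = A·v_1 = (2, -4).

v_2 = (2, -4)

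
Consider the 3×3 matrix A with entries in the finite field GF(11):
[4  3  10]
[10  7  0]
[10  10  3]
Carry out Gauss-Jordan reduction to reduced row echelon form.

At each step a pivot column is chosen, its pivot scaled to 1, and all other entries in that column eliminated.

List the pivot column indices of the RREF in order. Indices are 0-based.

step 1: normalize row 0 (÷4) = (1, 9, 8)
  row 1: subtract 10×row0 = (0, 5, 8)
  row 2: subtract 10×row0 = (0, 8, 0)
step 2: normalize row 1 (÷5) = (0, 1, 6)
  row 0: subtract 9×row1 = (1, 0, 9)
  row 2: subtract 8×row1 = (0, 0, 7)
step 3: normalize row 2 (÷7) = (0, 0, 1)
  row 0: subtract 9×row2 = (1, 0, 0)
  row 1: subtract 6×row2 = (0, 1, 0)

pivot columns: 0, 1, 2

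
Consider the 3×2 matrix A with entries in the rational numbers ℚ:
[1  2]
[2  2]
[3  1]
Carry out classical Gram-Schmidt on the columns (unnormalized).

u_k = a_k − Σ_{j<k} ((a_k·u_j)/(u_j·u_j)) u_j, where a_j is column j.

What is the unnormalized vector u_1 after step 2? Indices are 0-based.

u_1 = (19/14, 5/7, -13/14)

Step 1: u_0 = a_0 = (1, 2, 3).
Step 2: u_1 = a_1 − (9/14)·u_0 = (19/14, 5/7, -13/14).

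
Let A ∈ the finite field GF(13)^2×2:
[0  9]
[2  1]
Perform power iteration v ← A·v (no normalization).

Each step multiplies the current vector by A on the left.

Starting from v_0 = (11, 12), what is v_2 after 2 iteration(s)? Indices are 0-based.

v_0 = (11, 12).
v_1 = A·v_0 = (4, 8).
v_2 = A·v_1 = (7, 3).

v_2 = (7, 3)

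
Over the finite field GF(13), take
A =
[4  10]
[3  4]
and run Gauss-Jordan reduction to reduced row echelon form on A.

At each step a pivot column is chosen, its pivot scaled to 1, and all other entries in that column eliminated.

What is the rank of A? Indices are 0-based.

step 1: normalize row 0 (÷4) = (1, 9)
  row 1: subtract 3×row0 = (0, 3)
step 2: normalize row 1 (÷3) = (0, 1)
  row 0: subtract 9×row1 = (1, 0)

rank = 2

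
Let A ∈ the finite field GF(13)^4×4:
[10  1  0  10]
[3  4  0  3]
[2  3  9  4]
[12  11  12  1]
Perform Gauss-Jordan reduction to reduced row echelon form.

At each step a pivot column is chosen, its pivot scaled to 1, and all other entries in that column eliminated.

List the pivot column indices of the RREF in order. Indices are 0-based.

pivot columns: 0, 1, 2, 3

step 1: normalize row 0 (÷10) = (1, 4, 0, 1)
  row 1: subtract 3×row0 = (0, 5, 0, 0)
  row 2: subtract 2×row0 = (0, 8, 9, 2)
  row 3: subtract 12×row0 = (0, 2, 12, 2)
step 2: normalize row 1 (÷5) = (0, 1, 0, 0)
  row 0: subtract 4×row1 = (1, 0, 0, 1)
  row 2: subtract 8×row1 = (0, 0, 9, 2)
  row 3: subtract 2×row1 = (0, 0, 12, 2)
step 3: normalize row 2 (÷9) = (0, 0, 1, 6)
  row 3: subtract 12×row2 = (0, 0, 0, 8)
step 4: normalize row 3 (÷8) = (0, 0, 0, 1)
  row 0: subtract 1×row3 = (1, 0, 0, 0)
  row 2: subtract 6×row3 = (0, 0, 1, 0)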